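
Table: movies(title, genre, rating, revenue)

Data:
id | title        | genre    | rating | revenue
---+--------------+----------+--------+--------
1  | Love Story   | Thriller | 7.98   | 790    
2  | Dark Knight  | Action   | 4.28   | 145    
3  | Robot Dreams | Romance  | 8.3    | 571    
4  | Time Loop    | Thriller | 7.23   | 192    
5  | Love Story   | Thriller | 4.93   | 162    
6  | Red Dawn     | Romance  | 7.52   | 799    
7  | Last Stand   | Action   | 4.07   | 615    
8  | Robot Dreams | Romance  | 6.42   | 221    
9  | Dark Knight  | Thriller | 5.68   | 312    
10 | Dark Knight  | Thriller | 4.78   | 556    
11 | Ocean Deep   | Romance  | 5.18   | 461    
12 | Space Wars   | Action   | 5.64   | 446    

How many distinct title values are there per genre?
SELECT genre, COUNT(DISTINCT title)
FROM movies
GROUP BY genre

Result:
  Action: 3 distinct
  Romance: 3 distinct
  Thriller: 3 distinct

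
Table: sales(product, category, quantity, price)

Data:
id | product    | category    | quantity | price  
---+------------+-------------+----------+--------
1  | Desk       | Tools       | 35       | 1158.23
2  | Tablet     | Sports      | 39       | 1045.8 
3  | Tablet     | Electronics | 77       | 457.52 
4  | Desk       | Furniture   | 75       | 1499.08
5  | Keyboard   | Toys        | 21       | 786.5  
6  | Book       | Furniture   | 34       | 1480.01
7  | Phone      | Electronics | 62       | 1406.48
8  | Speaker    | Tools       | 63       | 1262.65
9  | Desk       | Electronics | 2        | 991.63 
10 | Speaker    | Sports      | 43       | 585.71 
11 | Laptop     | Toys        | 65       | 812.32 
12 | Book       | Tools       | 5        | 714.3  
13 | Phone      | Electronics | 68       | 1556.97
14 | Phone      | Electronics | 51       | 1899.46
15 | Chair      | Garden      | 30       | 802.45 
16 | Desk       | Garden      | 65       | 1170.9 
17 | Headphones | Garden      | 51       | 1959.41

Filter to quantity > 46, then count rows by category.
SELECT category, COUNT(*)
FROM sales
WHERE quantity > 46
GROUP BY category

Note: WHERE filters rows before grouping.

Result:
  Electronics: 4
  Furniture: 1
  Garden: 2
  Tools: 1
  Toys: 1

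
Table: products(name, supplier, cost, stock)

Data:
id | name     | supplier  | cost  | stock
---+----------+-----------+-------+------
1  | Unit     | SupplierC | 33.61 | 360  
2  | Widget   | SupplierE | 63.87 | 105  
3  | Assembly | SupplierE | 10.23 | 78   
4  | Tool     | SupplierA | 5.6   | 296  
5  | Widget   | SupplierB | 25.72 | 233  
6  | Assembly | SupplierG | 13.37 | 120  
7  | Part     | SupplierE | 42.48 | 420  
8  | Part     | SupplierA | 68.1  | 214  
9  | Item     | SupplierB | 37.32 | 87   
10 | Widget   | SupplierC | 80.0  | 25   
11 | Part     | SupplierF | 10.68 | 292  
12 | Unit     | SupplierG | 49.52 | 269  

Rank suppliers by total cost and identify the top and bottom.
SELECT supplier, SUM(cost)
FROM products
GROUP BY supplier
ORDER BY SUM(cost)

All groups:
  SupplierF: 10.68
  SupplierG: 62.89
  SupplierB: 63.04
  SupplierA: 73.70
  SupplierC: 113.61
  SupplierE: 116.58

Highest: SupplierE (116.58)
Lowest: SupplierF (10.68)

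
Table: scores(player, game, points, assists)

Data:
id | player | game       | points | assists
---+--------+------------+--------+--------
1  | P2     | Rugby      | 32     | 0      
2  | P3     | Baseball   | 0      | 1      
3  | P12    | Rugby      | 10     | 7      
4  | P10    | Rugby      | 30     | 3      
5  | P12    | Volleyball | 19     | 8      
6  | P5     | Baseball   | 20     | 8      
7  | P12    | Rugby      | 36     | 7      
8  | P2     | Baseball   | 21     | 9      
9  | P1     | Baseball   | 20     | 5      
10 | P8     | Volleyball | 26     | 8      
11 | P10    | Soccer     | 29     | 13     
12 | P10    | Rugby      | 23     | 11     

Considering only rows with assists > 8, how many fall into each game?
SELECT game, COUNT(*)
FROM scores
WHERE assists > 8
GROUP BY game

Note: WHERE filters rows before grouping.

Result:
  Baseball: 1
  Rugby: 1
  Soccer: 1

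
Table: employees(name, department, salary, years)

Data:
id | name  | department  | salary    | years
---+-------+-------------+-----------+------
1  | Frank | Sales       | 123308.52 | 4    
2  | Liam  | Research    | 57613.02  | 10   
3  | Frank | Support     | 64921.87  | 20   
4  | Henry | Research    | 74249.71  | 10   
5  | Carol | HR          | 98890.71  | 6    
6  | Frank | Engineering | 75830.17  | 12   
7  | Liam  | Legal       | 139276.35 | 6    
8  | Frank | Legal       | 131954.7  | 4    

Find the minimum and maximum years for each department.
SELECT department, MIN(years), MAX(years)
FROM employees
GROUP BY department

Result:
  Engineering: min=12, max=12
  HR: min=6, max=6
  Legal: min=4, max=6
  Research: min=10, max=10
  Sales: min=4, max=4
  Support: min=20, max=20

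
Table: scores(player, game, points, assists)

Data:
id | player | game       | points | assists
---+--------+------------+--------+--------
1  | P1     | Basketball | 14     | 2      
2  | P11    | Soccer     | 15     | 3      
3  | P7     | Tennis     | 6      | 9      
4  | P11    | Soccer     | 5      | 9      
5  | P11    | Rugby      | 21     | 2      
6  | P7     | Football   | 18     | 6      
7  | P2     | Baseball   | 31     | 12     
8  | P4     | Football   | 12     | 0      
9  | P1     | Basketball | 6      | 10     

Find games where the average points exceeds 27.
SELECT game, AVG(points)
FROM scores
GROUP BY game
HAVING AVG(points) > 27

Result:
  Baseball: avg=31.00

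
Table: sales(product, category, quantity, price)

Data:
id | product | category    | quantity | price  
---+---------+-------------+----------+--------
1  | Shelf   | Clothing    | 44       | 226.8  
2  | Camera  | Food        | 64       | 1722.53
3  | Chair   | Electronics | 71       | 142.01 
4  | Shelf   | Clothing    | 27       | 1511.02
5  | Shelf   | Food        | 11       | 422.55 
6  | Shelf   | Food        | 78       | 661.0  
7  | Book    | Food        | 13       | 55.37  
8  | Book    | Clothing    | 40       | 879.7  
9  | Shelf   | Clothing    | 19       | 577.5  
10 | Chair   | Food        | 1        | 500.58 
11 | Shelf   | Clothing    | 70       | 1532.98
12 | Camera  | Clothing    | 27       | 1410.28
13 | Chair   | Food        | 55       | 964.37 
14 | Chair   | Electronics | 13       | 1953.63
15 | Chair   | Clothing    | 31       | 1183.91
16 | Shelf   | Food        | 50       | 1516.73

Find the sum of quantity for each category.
SELECT category, SUM(quantity) as result
FROM sales
GROUP BY category

Result:
  Clothing: 258
  Electronics: 84
  Food: 272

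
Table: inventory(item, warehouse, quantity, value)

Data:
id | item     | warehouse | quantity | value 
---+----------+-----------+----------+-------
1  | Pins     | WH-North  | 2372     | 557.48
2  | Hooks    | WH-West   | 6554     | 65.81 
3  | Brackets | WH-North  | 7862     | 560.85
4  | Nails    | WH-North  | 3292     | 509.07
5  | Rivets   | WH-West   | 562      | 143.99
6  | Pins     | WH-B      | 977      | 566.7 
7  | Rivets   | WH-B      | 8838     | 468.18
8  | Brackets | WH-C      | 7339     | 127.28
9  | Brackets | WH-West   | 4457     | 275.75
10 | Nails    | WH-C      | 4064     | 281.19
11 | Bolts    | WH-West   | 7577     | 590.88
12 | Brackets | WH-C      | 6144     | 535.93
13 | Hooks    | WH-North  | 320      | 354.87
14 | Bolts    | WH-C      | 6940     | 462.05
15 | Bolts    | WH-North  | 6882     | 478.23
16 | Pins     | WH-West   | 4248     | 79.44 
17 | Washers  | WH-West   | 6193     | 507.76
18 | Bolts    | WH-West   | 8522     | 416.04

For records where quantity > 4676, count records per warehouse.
SELECT warehouse, COUNT(*)
FROM inventory
WHERE quantity > 4676
GROUP BY warehouse

Note: WHERE filters rows before grouping.

Result:
  WH-B: 1
  WH-C: 3
  WH-North: 2
  WH-West: 4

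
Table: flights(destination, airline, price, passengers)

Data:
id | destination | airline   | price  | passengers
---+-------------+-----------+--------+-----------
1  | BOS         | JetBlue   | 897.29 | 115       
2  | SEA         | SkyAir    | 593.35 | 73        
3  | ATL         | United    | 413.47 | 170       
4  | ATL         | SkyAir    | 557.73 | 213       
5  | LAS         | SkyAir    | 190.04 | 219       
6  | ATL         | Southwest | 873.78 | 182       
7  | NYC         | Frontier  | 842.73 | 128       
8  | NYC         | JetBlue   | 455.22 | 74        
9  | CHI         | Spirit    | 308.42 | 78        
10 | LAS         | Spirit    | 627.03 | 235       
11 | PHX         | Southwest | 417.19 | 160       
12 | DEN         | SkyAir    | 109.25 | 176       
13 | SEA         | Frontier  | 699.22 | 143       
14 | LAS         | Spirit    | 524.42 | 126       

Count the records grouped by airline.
SELECT airline, COUNT(*) as count
FROM flights
GROUP BY airline

Result:
  Frontier: 2
  JetBlue: 2
  SkyAir: 4
  Southwest: 2
  Spirit: 3
  United: 1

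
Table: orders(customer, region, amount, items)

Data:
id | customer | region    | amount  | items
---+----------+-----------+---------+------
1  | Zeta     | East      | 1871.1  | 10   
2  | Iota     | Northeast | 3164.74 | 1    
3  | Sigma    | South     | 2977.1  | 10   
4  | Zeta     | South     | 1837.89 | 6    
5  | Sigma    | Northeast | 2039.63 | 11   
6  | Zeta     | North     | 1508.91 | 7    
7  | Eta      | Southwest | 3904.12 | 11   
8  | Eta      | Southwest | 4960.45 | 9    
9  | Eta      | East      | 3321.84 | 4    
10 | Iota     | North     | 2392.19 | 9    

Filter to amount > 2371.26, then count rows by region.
SELECT region, COUNT(*)
FROM orders
WHERE amount > 2371.26
GROUP BY region

Note: WHERE filters rows before grouping.

Result:
  East: 1
  North: 1
  Northeast: 1
  South: 1
  Southwest: 2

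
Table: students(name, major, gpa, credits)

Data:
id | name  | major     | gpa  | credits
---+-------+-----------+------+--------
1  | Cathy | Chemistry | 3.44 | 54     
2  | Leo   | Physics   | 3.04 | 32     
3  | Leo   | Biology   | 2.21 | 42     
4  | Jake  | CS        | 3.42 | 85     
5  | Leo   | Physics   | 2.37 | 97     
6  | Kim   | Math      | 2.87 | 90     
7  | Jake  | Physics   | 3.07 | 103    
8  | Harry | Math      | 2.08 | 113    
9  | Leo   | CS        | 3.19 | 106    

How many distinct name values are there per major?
SELECT major, COUNT(DISTINCT name)
FROM students
GROUP BY major

Result:
  Biology: 1 distinct
  CS: 2 distinct
  Chemistry: 1 distinct
  Math: 2 distinct
  Physics: 2 distinct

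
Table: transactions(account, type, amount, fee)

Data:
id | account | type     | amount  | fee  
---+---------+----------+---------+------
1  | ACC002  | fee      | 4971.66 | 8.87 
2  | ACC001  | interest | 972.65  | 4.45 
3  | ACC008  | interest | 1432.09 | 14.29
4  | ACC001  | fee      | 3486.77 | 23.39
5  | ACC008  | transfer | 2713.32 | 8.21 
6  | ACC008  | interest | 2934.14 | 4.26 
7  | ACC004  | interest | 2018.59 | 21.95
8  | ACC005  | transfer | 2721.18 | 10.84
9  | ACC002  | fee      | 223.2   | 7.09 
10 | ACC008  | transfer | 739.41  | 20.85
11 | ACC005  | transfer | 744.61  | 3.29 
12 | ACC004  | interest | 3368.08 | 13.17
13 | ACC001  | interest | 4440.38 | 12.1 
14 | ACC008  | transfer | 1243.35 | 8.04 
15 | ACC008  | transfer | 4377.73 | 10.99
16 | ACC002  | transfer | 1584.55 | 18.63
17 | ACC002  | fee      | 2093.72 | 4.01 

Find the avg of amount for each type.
SELECT type, AVG(amount) as result
FROM transactions
GROUP BY type

Result:
  fee: 2693.84
  interest: 2527.66
  transfer: 2017.74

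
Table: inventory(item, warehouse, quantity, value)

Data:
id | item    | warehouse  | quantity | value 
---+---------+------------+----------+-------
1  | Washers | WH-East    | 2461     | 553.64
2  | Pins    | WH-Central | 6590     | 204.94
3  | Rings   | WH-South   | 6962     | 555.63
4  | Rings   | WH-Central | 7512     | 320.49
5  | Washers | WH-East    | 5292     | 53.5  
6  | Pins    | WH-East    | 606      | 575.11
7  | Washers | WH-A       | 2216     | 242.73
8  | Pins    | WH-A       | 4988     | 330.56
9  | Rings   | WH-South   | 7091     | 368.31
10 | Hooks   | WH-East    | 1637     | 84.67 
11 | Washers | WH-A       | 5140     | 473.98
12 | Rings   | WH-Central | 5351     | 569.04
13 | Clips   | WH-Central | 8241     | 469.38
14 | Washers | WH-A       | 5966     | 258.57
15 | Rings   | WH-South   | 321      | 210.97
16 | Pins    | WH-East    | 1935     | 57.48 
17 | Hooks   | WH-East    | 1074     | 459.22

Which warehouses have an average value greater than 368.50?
SELECT warehouse, AVG(value)
FROM inventory
GROUP BY warehouse
HAVING AVG(value) > 368.50

Result:
  WH-Central: avg=390.96
  WH-South: avg=378.30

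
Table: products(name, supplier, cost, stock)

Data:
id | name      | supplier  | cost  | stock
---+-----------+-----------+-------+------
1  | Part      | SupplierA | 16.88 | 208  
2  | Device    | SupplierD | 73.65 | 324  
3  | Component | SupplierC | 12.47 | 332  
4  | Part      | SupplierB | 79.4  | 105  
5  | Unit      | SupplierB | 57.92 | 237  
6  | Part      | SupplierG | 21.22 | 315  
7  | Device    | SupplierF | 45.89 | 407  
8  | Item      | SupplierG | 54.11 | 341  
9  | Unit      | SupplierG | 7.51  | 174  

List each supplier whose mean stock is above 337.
SELECT supplier, AVG(stock)
FROM products
GROUP BY supplier
HAVING AVG(stock) > 337

Result:
  SupplierF: avg=407.00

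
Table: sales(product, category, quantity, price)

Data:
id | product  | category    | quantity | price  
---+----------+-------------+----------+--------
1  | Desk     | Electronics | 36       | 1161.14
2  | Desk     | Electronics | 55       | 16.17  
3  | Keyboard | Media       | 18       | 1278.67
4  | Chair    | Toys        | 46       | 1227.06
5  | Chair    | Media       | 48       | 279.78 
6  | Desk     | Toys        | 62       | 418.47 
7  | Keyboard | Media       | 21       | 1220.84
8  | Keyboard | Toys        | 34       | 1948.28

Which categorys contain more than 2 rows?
SELECT category, COUNT(*) as cnt
FROM sales
GROUP BY category
HAVING COUNT(*) > 2

Result:
  Media: 3
  Toys: 3

Note: HAVING filters groups after aggregation, WHERE filters rows before.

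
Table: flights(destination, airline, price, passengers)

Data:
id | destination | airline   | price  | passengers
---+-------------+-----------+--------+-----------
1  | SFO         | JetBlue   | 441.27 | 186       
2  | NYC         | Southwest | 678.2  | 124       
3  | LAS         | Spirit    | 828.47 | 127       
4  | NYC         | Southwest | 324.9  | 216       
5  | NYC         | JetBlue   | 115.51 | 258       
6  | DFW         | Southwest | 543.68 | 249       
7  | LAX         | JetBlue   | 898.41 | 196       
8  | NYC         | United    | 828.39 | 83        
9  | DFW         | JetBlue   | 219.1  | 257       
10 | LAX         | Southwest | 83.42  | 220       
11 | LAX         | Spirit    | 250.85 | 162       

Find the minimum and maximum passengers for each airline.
SELECT airline, MIN(passengers), MAX(passengers)
FROM flights
GROUP BY airline

Result:
  JetBlue: min=186, max=258
  Southwest: min=124, max=249
  Spirit: min=127, max=162
  United: min=83, max=83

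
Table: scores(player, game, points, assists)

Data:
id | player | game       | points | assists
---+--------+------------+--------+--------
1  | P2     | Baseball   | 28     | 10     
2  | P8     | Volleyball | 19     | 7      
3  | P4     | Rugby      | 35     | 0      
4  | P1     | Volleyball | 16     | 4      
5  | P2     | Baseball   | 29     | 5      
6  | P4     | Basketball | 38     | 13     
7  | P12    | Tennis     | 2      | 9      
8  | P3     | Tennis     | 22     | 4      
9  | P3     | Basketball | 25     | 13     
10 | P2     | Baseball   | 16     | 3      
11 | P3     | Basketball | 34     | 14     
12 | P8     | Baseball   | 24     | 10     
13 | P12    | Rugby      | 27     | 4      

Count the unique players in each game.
SELECT game, COUNT(DISTINCT player)
FROM scores
GROUP BY game

Result:
  Baseball: 2 distinct
  Basketball: 2 distinct
  Rugby: 2 distinct
  Tennis: 2 distinct
  Volleyball: 2 distinct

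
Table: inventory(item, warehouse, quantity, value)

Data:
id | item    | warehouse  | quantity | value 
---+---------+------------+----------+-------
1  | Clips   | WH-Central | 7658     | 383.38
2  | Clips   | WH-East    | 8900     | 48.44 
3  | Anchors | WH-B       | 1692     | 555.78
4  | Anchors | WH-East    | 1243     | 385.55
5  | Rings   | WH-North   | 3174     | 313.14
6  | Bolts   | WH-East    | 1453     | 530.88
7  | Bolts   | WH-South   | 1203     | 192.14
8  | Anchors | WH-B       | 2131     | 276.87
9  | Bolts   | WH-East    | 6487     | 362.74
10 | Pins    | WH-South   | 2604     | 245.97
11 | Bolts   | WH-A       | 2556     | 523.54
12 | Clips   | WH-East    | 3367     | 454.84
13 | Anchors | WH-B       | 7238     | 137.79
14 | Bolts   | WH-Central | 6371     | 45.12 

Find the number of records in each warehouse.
SELECT warehouse, COUNT(*) as count
FROM inventory
GROUP BY warehouse

Result:
  WH-A: 1
  WH-B: 3
  WH-Central: 2
  WH-East: 5
  WH-North: 1
  WH-South: 2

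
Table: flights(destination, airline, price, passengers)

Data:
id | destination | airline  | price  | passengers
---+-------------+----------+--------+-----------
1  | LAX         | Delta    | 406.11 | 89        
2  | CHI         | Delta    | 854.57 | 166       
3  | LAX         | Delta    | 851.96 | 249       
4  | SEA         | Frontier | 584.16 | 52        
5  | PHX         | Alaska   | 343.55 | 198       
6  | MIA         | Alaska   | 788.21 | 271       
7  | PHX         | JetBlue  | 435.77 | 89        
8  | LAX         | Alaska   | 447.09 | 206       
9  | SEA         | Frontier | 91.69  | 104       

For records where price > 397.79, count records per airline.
SELECT airline, COUNT(*)
FROM flights
WHERE price > 397.79
GROUP BY airline

Note: WHERE filters rows before grouping.

Result:
  Alaska: 2
  Delta: 3
  Frontier: 1
  JetBlue: 1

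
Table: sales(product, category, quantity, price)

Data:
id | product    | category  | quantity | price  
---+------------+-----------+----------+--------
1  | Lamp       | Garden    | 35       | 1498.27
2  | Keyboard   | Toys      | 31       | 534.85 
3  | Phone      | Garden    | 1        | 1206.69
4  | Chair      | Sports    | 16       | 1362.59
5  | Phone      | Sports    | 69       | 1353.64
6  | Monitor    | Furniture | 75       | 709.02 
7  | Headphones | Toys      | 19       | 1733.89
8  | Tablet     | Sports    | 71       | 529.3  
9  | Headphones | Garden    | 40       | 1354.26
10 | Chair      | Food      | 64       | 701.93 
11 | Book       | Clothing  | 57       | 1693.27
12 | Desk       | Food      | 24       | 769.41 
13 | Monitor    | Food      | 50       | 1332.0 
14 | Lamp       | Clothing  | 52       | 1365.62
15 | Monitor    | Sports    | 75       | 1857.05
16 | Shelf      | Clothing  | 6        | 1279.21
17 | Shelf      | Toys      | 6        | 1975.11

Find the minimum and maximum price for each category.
SELECT category, MIN(price), MAX(price)
FROM sales
GROUP BY category

Result:
  Clothing: min=1279.21, max=1693.27
  Food: min=701.93, max=1332.00
  Furniture: min=709.02, max=709.02
  Garden: min=1206.69, max=1498.27
  Sports: min=529.30, max=1857.05
  Toys: min=534.85, max=1975.11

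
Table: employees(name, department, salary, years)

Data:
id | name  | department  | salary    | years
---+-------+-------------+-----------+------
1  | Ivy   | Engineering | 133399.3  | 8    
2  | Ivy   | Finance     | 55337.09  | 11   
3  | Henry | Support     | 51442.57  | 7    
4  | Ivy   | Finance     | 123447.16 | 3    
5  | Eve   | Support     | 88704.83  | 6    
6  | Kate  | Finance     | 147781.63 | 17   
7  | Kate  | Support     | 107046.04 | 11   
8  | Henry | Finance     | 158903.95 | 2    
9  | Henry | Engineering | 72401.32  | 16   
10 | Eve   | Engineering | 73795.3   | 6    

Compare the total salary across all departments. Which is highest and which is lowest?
SELECT department, SUM(salary)
FROM employees
GROUP BY department
ORDER BY SUM(salary)

All groups:
  Support: 247193.44
  Engineering: 279595.92
  Finance: 485469.83

Highest: Finance (485469.83)
Lowest: Support (247193.44)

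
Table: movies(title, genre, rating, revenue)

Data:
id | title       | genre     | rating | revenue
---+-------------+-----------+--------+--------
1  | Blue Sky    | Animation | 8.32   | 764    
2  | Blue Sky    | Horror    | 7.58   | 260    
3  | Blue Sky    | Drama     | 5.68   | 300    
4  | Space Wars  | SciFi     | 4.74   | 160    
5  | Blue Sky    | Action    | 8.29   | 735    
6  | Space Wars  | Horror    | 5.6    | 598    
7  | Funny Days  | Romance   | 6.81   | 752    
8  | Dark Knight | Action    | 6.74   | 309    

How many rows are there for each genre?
SELECT genre, COUNT(*) as count
FROM movies
GROUP BY genre

Result:
  Action: 2
  Animation: 1
  Drama: 1
  Horror: 2
  Romance: 1
  SciFi: 1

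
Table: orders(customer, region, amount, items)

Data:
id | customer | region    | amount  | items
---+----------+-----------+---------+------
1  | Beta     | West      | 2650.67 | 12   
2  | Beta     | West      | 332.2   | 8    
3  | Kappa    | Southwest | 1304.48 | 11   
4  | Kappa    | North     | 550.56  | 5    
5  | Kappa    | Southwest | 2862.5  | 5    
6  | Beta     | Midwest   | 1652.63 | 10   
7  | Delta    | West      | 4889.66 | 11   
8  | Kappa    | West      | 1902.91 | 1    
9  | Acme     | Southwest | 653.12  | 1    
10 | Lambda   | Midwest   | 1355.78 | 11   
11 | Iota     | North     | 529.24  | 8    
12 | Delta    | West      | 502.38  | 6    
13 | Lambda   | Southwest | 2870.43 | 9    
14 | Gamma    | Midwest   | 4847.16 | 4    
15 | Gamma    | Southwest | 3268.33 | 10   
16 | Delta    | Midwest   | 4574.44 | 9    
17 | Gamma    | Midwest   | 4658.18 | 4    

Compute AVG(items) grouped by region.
SELECT region, AVG(items) as result
FROM orders
GROUP BY region

Result:
  Midwest: 7.60
  North: 6.50
  Southwest: 7.20
  West: 7.60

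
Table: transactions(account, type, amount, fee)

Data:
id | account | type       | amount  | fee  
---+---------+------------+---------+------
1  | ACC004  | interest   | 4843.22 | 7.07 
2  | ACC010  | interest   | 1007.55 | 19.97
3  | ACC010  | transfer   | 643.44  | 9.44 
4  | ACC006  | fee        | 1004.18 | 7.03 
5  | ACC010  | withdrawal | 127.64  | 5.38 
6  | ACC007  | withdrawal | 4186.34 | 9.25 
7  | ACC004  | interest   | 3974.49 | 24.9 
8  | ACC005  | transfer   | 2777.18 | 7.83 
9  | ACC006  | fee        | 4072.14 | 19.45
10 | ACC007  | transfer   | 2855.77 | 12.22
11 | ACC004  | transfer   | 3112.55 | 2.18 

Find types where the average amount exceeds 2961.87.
SELECT type, AVG(amount)
FROM transactions
GROUP BY type
HAVING AVG(amount) > 2961.87

Result:
  interest: avg=3275.09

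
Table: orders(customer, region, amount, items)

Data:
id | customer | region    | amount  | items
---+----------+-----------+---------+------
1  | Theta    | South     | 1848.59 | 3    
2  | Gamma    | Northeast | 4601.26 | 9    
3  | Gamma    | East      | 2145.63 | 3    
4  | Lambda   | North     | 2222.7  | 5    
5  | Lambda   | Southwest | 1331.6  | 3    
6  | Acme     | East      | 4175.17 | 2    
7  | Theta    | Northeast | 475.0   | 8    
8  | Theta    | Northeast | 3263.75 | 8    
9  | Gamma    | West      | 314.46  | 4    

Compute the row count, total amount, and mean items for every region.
SELECT region,
       COUNT(*) as cnt,
       SUM(amount) as total_amount,
       AVG(items) as avg_items
FROM orders
GROUP BY region

Result:
  East: 2 records, 6320.80 total amount, 2.50 avg items
  North: 1 records, 2222.70 total amount, 5.00 avg items
  Northeast: 3 records, 8340.01 total amount, 8.33 avg items
  South: 1 records, 1848.59 total amount, 3.00 avg items
  Southwest: 1 records, 1331.60 total amount, 3.00 avg items
  West: 1 records, 314.46 total amount, 4.00 avg items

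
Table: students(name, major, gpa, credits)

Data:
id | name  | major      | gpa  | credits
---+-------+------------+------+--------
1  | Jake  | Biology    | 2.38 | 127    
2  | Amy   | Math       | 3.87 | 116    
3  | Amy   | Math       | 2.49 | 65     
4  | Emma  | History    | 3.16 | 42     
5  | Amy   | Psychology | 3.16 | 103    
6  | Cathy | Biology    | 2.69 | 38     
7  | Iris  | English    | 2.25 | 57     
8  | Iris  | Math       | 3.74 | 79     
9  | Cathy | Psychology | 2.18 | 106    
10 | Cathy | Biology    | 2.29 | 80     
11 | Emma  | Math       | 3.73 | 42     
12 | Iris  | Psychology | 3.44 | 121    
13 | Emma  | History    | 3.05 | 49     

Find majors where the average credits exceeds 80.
SELECT major, AVG(credits)
FROM students
GROUP BY major
HAVING AVG(credits) > 80

Result:
  Biology: avg=81.67
  Psychology: avg=110.00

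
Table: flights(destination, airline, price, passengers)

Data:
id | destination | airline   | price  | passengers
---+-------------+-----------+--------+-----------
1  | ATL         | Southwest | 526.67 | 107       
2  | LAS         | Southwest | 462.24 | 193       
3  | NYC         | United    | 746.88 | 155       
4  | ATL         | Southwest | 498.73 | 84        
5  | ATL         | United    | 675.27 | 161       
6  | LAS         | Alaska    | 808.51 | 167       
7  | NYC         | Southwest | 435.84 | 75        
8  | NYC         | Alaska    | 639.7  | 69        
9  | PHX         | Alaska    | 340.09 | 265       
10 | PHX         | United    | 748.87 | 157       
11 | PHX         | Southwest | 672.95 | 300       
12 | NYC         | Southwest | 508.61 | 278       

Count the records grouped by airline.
SELECT airline, COUNT(*) as count
FROM flights
GROUP BY airline

Result:
  Alaska: 3
  Southwest: 6
  United: 3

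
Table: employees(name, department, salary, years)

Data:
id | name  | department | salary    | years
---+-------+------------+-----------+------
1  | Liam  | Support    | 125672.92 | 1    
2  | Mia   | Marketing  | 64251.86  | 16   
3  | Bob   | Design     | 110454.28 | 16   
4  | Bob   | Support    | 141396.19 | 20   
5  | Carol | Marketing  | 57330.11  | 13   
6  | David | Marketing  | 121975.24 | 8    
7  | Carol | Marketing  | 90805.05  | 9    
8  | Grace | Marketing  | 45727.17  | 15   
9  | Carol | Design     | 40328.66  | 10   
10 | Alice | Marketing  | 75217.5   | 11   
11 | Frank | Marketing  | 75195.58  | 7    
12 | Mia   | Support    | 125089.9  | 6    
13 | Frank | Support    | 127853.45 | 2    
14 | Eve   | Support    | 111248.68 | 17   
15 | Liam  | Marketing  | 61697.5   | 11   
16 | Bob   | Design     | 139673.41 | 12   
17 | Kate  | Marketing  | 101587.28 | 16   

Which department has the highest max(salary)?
SELECT department, MAX(salary) as val
FROM employees
GROUP BY department
ORDER BY val DESC
LIMIT 1

Result: Support with max(salary) = 141396.19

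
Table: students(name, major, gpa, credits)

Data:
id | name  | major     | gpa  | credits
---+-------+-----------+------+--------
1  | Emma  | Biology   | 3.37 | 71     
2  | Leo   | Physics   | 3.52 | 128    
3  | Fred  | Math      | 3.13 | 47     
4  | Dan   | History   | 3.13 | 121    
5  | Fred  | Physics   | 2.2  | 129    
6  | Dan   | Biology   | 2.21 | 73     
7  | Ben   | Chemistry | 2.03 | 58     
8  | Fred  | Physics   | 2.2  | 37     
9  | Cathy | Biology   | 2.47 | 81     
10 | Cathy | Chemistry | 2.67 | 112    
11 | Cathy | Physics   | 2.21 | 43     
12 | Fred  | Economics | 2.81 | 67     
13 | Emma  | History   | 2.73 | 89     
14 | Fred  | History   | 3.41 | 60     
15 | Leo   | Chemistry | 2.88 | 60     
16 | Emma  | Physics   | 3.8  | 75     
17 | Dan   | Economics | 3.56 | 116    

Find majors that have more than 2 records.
SELECT major, COUNT(*) as cnt
FROM students
GROUP BY major
HAVING COUNT(*) > 2

Result:
  Biology: 3
  Chemistry: 3
  History: 3
  Physics: 5

Note: HAVING filters groups after aggregation, WHERE filters rows before.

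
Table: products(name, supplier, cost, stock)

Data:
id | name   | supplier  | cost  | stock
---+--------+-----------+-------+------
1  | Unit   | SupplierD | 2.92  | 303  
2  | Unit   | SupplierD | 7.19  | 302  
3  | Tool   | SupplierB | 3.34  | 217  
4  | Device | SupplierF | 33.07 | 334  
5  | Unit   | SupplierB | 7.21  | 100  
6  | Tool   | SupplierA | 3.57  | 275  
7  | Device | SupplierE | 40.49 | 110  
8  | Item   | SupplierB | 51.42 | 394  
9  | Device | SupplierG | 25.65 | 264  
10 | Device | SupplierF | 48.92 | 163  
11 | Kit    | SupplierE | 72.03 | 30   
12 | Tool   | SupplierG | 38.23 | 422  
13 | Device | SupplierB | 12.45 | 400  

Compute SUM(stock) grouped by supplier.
SELECT supplier, SUM(stock) as result
FROM products
GROUP BY supplier

Result:
  SupplierA: 275
  SupplierB: 1111
  SupplierD: 605
  SupplierE: 140
  SupplierF: 497
  SupplierG: 686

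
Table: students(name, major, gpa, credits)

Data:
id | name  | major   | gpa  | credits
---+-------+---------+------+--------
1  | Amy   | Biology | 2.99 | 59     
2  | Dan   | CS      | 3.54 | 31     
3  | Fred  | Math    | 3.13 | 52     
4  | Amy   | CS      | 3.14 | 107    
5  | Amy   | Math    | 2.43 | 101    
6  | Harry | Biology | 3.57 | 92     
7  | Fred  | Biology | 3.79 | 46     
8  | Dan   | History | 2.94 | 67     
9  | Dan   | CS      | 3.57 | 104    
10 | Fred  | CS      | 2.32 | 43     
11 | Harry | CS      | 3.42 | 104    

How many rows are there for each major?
SELECT major, COUNT(*) as count
FROM students
GROUP BY major

Result:
  Biology: 3
  CS: 5
  History: 1
  Math: 2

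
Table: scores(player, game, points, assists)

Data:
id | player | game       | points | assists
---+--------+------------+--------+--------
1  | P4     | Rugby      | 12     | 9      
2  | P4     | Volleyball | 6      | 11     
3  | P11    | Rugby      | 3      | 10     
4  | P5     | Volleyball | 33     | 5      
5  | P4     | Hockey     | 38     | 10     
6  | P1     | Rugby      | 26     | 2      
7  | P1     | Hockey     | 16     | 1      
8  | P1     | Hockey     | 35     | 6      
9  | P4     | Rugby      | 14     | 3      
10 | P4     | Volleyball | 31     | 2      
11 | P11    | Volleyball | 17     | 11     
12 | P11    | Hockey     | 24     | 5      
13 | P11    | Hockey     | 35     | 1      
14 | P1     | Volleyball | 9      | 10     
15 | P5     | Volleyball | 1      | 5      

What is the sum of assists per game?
SELECT game, SUM(assists) as result
FROM scores
GROUP BY game

Result:
  Hockey: 23
  Rugby: 24
  Volleyball: 44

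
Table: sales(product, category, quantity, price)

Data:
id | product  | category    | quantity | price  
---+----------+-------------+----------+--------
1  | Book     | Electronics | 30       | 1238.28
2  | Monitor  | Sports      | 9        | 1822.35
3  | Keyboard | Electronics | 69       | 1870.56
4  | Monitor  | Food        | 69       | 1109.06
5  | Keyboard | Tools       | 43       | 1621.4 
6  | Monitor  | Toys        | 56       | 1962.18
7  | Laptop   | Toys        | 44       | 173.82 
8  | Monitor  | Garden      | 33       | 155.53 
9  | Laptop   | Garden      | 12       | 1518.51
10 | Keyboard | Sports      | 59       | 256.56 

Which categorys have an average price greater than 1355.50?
SELECT category, AVG(price)
FROM sales
GROUP BY category
HAVING AVG(price) > 1355.50

Result:
  Electronics: avg=1554.42
  Tools: avg=1621.40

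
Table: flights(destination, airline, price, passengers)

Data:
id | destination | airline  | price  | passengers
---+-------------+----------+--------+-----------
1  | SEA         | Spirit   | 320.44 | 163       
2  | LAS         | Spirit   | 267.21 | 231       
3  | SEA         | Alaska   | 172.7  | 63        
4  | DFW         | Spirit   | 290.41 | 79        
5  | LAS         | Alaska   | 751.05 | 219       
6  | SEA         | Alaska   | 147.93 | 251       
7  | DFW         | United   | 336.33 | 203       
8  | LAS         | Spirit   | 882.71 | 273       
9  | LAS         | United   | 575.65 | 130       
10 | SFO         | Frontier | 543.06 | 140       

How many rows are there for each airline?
SELECT airline, COUNT(*) as count
FROM flights
GROUP BY airline

Result:
  Alaska: 3
  Frontier: 1
  Spirit: 4
  United: 2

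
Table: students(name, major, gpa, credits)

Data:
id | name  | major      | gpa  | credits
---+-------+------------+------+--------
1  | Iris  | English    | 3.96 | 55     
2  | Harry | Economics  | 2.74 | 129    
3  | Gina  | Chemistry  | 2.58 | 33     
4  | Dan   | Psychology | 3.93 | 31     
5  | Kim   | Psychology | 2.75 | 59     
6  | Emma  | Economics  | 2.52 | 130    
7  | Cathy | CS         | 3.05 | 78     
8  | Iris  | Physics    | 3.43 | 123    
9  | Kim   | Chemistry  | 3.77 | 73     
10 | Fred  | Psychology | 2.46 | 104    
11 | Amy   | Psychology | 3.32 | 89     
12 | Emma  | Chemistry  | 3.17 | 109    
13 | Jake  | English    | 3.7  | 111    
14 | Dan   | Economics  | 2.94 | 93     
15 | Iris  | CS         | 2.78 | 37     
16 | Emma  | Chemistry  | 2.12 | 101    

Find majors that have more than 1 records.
SELECT major, COUNT(*) as cnt
FROM students
GROUP BY major
HAVING COUNT(*) > 1

Result:
  CS: 2
  Chemistry: 4
  Economics: 3
  English: 2
  Psychology: 4

Note: HAVING filters groups after aggregation, WHERE filters rows before.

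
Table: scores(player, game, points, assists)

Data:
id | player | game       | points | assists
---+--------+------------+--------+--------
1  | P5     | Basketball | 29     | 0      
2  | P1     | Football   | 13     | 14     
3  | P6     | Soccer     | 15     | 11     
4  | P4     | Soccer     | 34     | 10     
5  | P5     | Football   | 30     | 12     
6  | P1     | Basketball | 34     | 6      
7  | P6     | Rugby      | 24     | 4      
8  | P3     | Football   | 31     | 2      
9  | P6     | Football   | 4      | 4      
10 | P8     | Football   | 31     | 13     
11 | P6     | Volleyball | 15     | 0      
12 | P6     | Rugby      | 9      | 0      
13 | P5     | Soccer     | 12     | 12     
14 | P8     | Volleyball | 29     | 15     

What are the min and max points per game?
SELECT game, MIN(points), MAX(points)
FROM scores
GROUP BY game

Result:
  Basketball: min=29, max=34
  Football: min=4, max=31
  Rugby: min=9, max=24
  Soccer: min=12, max=34
  Volleyball: min=15, max=29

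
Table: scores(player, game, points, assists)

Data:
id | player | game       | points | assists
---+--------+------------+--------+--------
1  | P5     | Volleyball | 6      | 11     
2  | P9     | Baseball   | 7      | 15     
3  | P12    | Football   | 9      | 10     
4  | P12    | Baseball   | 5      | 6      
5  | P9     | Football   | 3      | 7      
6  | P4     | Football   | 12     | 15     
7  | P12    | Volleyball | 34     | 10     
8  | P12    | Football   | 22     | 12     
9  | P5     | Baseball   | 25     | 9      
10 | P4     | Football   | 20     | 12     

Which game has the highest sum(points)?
SELECT game, SUM(points) as val
FROM scores
GROUP BY game
ORDER BY val DESC
LIMIT 1

Result: Football with sum(points) = 66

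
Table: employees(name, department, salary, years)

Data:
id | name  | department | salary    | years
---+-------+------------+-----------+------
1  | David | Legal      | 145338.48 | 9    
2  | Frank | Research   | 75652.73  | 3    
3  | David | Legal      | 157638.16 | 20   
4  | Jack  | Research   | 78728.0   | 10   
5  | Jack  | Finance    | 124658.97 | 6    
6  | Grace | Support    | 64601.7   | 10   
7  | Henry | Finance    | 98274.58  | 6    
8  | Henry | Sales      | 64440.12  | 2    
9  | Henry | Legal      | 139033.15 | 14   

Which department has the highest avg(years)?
SELECT department, AVG(years) as val
FROM employees
GROUP BY department
ORDER BY val DESC
LIMIT 1

Result: Legal with avg(years) = 14.33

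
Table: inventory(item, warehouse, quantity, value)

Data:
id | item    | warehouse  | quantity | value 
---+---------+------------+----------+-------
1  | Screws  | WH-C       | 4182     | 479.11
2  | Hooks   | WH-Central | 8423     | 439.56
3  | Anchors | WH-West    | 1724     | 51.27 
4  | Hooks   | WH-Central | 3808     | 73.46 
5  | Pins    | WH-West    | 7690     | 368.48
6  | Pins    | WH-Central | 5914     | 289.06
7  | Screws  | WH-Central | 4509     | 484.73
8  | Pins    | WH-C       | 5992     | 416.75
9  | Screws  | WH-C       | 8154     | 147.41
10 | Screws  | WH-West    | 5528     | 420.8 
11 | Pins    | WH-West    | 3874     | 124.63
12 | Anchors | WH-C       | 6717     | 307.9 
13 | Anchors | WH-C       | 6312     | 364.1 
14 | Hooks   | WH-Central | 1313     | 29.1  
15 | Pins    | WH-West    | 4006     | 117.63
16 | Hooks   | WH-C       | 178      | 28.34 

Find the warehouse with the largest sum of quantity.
SELECT warehouse, SUM(quantity) as val
FROM inventory
GROUP BY warehouse
ORDER BY val DESC
LIMIT 1

Result: WH-C with sum(quantity) = 31535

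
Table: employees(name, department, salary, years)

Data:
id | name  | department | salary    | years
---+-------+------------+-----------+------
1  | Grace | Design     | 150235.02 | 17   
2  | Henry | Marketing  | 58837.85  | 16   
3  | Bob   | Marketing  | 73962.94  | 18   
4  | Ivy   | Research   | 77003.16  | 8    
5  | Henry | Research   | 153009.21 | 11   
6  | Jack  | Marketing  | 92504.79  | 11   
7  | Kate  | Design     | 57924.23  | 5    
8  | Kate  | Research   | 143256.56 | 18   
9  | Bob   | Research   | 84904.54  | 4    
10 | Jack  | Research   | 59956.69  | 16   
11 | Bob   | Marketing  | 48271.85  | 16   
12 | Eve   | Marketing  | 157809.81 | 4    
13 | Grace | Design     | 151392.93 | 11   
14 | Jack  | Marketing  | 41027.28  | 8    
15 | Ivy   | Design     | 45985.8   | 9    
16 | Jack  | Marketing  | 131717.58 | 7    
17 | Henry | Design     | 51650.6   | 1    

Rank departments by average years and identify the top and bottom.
SELECT department, AVG(years)
FROM employees
GROUP BY department
ORDER BY AVG(years)

All groups:
  Design: 8.60
  Research: 11.40
  Marketing: 11.43

Highest: Marketing (11.43)
Lowest: Design (8.60)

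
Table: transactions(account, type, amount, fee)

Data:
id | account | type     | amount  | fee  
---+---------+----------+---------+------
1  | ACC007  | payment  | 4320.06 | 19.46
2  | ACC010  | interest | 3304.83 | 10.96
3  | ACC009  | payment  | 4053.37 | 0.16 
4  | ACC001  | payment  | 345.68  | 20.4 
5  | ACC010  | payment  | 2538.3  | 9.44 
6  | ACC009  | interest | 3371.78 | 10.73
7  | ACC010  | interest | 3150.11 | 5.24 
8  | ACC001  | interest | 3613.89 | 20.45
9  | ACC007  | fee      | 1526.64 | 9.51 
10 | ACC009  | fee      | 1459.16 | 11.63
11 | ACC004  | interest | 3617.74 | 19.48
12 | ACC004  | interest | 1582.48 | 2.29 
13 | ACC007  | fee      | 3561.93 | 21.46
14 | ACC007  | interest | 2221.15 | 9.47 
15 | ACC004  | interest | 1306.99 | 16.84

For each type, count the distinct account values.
SELECT type, COUNT(DISTINCT account)
FROM transactions
GROUP BY type

Result:
  fee: 2 distinct
  interest: 5 distinct
  payment: 4 distinct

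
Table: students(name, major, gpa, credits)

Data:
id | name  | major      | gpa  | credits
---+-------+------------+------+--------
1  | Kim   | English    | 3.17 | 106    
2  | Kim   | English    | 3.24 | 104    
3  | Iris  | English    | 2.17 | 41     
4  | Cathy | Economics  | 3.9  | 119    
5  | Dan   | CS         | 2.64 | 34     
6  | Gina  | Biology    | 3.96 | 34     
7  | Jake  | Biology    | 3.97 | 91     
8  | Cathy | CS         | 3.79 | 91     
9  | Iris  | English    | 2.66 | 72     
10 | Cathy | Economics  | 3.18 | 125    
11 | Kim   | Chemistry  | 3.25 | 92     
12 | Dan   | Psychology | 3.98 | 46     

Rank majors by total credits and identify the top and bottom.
SELECT major, SUM(credits)
FROM students
GROUP BY major
ORDER BY SUM(credits)

All groups:
  Psychology: 46
  Chemistry: 92
  Biology: 125
  CS: 125
  Economics: 244
  English: 323

Highest: English (323)
Lowest: Psychology (46)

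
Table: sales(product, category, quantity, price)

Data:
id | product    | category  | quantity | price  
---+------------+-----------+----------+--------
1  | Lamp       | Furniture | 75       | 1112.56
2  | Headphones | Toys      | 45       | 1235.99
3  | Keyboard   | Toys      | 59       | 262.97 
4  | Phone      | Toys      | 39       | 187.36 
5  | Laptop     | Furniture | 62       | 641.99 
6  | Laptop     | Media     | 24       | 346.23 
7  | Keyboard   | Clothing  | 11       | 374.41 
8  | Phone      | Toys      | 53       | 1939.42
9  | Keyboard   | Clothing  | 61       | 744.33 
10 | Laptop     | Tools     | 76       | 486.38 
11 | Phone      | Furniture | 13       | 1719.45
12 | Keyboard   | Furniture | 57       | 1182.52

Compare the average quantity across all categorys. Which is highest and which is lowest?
SELECT category, AVG(quantity)
FROM sales
GROUP BY category
ORDER BY AVG(quantity)

All groups:
  Media: 24.00
  Clothing: 36.00
  Toys: 49.00
  Furniture: 51.75
  Tools: 76.00

Highest: Tools (76.00)
Lowest: Media (24.00)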